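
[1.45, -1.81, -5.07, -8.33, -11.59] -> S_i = 1.45 + -3.26*i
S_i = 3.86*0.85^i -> [3.86, 3.28, 2.79, 2.37, 2.01]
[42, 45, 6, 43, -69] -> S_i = Random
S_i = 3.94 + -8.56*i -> [3.94, -4.62, -13.18, -21.74, -30.3]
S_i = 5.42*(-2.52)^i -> [5.42, -13.66, 34.42, -86.74, 218.58]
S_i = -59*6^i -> [-59, -354, -2124, -12744, -76464]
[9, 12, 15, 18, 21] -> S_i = 9 + 3*i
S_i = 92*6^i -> [92, 552, 3312, 19872, 119232]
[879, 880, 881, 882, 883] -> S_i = 879 + 1*i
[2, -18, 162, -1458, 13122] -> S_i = 2*-9^i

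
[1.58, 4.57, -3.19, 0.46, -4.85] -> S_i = Random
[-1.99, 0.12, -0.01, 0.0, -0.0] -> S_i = -1.99*(-0.06)^i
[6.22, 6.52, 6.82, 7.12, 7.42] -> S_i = 6.22 + 0.30*i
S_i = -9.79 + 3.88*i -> [-9.79, -5.91, -2.03, 1.85, 5.73]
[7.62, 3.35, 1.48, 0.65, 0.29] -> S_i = 7.62*0.44^i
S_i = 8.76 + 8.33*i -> [8.76, 17.09, 25.42, 33.75, 42.08]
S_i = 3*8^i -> [3, 24, 192, 1536, 12288]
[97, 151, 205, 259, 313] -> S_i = 97 + 54*i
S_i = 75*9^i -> [75, 675, 6075, 54675, 492075]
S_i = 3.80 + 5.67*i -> [3.8, 9.47, 15.14, 20.81, 26.48]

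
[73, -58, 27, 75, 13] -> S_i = Random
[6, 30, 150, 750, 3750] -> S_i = 6*5^i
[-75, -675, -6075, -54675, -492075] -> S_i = -75*9^i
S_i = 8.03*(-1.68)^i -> [8.03, -13.49, 22.66, -38.08, 63.97]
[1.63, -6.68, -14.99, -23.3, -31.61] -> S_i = 1.63 + -8.31*i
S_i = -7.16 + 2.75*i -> [-7.16, -4.41, -1.66, 1.09, 3.84]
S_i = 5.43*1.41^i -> [5.43, 7.66, 10.8, 15.22, 21.46]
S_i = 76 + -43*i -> [76, 33, -10, -53, -96]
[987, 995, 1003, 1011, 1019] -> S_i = 987 + 8*i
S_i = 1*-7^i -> [1, -7, 49, -343, 2401]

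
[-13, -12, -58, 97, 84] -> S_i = Random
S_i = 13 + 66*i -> [13, 79, 145, 211, 277]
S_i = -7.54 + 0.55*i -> [-7.54, -6.99, -6.44, -5.89, -5.34]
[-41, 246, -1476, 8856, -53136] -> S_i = -41*-6^i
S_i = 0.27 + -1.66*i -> [0.27, -1.39, -3.05, -4.71, -6.37]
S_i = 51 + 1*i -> [51, 52, 53, 54, 55]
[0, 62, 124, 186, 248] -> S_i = 0 + 62*i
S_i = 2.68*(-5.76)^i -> [2.68, -15.44, 88.92, -512.16, 2950.02]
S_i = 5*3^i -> [5, 15, 45, 135, 405]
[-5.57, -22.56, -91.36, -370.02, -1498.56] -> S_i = -5.57*4.05^i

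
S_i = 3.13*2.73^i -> [3.13, 8.54, 23.33, 63.68, 173.86]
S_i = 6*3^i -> [6, 18, 54, 162, 486]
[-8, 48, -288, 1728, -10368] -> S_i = -8*-6^i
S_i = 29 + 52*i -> [29, 81, 133, 185, 237]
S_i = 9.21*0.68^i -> [9.21, 6.26, 4.26, 2.9, 1.97]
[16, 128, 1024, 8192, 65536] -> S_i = 16*8^i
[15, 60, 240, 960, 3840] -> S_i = 15*4^i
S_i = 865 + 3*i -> [865, 868, 871, 874, 877]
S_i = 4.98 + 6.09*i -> [4.98, 11.07, 17.16, 23.25, 29.34]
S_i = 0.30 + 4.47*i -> [0.3, 4.77, 9.24, 13.71, 18.18]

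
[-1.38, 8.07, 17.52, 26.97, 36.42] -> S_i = -1.38 + 9.45*i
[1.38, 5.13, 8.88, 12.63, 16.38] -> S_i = 1.38 + 3.75*i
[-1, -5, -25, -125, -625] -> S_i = -1*5^i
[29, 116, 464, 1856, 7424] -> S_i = 29*4^i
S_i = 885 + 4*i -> [885, 889, 893, 897, 901]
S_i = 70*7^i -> [70, 490, 3430, 24010, 168070]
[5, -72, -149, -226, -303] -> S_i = 5 + -77*i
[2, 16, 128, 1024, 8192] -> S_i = 2*8^i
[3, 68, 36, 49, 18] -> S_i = Random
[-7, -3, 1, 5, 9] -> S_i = -7 + 4*i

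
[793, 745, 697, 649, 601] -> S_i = 793 + -48*i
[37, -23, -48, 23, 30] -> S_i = Random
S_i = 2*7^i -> [2, 14, 98, 686, 4802]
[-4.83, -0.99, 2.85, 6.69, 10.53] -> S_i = -4.83 + 3.84*i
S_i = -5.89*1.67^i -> [-5.89, -9.84, -16.43, -27.43, -45.81]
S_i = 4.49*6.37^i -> [4.49, 28.6, 182.19, 1160.55, 7392.72]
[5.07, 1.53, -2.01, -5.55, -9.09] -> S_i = 5.07 + -3.54*i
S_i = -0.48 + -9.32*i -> [-0.48, -9.8, -19.12, -28.44, -37.76]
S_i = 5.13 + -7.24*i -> [5.13, -2.11, -9.35, -16.59, -23.83]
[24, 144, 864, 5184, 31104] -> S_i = 24*6^i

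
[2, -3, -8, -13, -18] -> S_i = 2 + -5*i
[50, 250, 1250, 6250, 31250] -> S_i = 50*5^i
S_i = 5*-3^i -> [5, -15, 45, -135, 405]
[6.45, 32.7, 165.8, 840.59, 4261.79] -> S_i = 6.45*5.07^i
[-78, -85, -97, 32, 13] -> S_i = Random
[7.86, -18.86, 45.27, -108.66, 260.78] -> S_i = 7.86*(-2.40)^i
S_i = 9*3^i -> [9, 27, 81, 243, 729]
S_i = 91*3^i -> [91, 273, 819, 2457, 7371]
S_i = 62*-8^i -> [62, -496, 3968, -31744, 253952]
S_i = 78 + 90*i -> [78, 168, 258, 348, 438]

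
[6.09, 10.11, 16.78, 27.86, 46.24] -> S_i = 6.09*1.66^i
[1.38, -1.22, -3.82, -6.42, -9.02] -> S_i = 1.38 + -2.60*i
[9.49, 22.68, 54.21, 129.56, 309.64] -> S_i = 9.49*2.39^i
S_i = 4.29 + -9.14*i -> [4.29, -4.85, -13.99, -23.13, -32.27]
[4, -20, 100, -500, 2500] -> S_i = 4*-5^i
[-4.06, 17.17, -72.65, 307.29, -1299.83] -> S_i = -4.06*(-4.23)^i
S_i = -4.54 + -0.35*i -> [-4.54, -4.89, -5.24, -5.59, -5.94]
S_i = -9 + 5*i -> [-9, -4, 1, 6, 11]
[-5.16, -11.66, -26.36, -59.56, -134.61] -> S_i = -5.16*2.26^i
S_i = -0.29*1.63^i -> [-0.29, -0.47, -0.77, -1.26, -2.05]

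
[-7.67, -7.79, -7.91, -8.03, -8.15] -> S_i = -7.67 + -0.12*i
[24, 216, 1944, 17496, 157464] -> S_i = 24*9^i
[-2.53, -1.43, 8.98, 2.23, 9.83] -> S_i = Random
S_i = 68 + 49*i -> [68, 117, 166, 215, 264]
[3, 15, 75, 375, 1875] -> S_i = 3*5^i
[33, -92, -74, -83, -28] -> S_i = Random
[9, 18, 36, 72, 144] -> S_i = 9*2^i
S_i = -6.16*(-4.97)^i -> [-6.16, 30.62, -152.16, 756.22, -3758.43]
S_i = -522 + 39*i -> [-522, -483, -444, -405, -366]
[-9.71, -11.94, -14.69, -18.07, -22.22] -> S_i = -9.71*1.23^i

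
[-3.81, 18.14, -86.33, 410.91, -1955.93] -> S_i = -3.81*(-4.76)^i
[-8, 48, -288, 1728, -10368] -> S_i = -8*-6^i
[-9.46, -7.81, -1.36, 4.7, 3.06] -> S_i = Random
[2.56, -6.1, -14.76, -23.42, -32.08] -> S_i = 2.56 + -8.66*i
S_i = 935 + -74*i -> [935, 861, 787, 713, 639]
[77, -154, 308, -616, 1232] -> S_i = 77*-2^i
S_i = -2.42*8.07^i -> [-2.42, -19.53, -157.6, -1271.85, -10263.83]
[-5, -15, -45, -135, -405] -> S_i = -5*3^i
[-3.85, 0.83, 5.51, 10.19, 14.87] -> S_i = -3.85 + 4.68*i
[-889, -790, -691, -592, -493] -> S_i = -889 + 99*i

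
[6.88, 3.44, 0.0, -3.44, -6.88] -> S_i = 6.88 + -3.44*i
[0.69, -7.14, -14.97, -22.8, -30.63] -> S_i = 0.69 + -7.83*i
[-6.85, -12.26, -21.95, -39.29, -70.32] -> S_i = -6.85*1.79^i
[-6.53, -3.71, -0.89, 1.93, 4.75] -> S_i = -6.53 + 2.82*i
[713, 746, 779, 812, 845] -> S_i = 713 + 33*i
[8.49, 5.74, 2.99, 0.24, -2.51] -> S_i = 8.49 + -2.75*i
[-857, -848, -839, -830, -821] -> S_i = -857 + 9*i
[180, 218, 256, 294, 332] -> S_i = 180 + 38*i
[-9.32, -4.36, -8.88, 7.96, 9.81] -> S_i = Random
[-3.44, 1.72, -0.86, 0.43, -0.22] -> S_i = -3.44*(-0.50)^i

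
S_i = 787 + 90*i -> [787, 877, 967, 1057, 1147]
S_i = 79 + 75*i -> [79, 154, 229, 304, 379]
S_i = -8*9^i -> [-8, -72, -648, -5832, -52488]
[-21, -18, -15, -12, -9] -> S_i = -21 + 3*i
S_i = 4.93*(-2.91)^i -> [4.93, -14.35, 41.75, -121.49, 353.52]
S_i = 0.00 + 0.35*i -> [0.0, 0.35, 0.7, 1.05, 1.4]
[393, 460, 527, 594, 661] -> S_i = 393 + 67*i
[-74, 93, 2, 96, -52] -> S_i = Random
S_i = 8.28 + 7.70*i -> [8.28, 15.98, 23.68, 31.38, 39.08]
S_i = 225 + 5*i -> [225, 230, 235, 240, 245]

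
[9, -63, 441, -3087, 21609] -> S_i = 9*-7^i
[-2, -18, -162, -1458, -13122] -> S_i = -2*9^i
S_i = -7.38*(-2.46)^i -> [-7.38, 18.15, -44.66, 109.87, -270.27]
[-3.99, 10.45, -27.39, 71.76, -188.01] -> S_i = -3.99*(-2.62)^i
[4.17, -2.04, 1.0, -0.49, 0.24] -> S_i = 4.17*(-0.49)^i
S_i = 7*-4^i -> [7, -28, 112, -448, 1792]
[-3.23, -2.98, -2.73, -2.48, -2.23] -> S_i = -3.23 + 0.25*i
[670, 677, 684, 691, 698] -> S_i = 670 + 7*i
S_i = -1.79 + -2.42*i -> [-1.79, -4.21, -6.63, -9.05, -11.47]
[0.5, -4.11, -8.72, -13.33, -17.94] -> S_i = 0.50 + -4.61*i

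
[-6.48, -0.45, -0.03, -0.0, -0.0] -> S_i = -6.48*0.07^i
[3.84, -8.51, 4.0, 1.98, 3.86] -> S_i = Random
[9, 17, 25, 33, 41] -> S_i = 9 + 8*i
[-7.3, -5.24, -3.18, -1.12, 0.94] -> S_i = -7.30 + 2.06*i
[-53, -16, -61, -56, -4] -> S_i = Random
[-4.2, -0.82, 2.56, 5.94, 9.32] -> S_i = -4.20 + 3.38*i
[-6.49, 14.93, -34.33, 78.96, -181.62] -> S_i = -6.49*(-2.30)^i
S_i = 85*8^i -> [85, 680, 5440, 43520, 348160]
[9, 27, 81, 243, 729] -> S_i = 9*3^i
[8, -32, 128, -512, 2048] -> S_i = 8*-4^i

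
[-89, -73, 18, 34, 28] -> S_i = Random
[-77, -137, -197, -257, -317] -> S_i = -77 + -60*i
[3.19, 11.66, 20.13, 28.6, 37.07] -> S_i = 3.19 + 8.47*i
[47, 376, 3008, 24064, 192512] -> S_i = 47*8^i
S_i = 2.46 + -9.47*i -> [2.46, -7.01, -16.48, -25.95, -35.42]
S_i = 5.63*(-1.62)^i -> [5.63, -9.12, 14.78, -23.94, 38.78]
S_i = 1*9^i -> [1, 9, 81, 729, 6561]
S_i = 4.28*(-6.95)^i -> [4.28, -29.75, 206.73, -1436.81, 9985.8]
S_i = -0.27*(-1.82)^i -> [-0.27, 0.49, -0.89, 1.63, -2.96]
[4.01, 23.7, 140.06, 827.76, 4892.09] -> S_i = 4.01*5.91^i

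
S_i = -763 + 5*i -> [-763, -758, -753, -748, -743]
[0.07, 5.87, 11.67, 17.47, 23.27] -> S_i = 0.07 + 5.80*i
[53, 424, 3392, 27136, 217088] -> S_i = 53*8^i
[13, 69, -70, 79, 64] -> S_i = Random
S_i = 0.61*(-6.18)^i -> [0.61, -3.77, 23.3, -143.98, 889.78]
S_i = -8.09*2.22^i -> [-8.09, -17.96, -39.87, -88.51, -196.5]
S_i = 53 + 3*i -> [53, 56, 59, 62, 65]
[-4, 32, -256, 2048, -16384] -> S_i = -4*-8^i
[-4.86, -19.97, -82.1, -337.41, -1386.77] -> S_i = -4.86*4.11^i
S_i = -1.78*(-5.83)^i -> [-1.78, 10.38, -60.5, 352.72, -2056.34]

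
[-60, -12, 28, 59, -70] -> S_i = Random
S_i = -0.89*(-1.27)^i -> [-0.89, 1.13, -1.44, 1.82, -2.32]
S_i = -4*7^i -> [-4, -28, -196, -1372, -9604]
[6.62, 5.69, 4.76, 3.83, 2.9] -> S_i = 6.62 + -0.93*i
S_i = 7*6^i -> [7, 42, 252, 1512, 9072]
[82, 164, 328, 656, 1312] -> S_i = 82*2^i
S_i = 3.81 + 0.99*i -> [3.81, 4.8, 5.79, 6.78, 7.77]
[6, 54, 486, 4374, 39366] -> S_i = 6*9^i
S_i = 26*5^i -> [26, 130, 650, 3250, 16250]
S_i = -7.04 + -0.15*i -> [-7.04, -7.19, -7.34, -7.49, -7.64]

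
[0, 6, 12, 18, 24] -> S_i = 0 + 6*i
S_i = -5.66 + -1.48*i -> [-5.66, -7.14, -8.62, -10.1, -11.58]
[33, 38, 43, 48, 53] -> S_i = 33 + 5*i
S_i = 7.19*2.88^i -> [7.19, 20.71, 59.64, 171.75, 494.65]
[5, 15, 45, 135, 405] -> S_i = 5*3^i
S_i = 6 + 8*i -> [6, 14, 22, 30, 38]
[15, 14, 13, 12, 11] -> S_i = 15 + -1*i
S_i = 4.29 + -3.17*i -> [4.29, 1.12, -2.05, -5.22, -8.39]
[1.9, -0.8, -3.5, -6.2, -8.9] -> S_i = 1.90 + -2.70*i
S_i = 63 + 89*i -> [63, 152, 241, 330, 419]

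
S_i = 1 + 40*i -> [1, 41, 81, 121, 161]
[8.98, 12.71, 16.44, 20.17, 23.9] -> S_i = 8.98 + 3.73*i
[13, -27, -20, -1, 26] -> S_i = Random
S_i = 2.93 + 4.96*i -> [2.93, 7.89, 12.85, 17.81, 22.77]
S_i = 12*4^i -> [12, 48, 192, 768, 3072]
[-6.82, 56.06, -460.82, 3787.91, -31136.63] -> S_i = -6.82*(-8.22)^i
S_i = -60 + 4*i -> [-60, -56, -52, -48, -44]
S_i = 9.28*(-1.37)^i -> [9.28, -12.71, 17.42, -23.86, 32.69]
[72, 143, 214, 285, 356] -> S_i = 72 + 71*i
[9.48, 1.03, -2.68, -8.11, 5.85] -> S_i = Random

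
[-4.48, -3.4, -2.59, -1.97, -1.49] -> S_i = -4.48*0.76^i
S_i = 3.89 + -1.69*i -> [3.89, 2.2, 0.51, -1.18, -2.87]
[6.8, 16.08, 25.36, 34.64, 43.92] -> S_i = 6.80 + 9.28*i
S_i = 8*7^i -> [8, 56, 392, 2744, 19208]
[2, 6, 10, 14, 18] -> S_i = 2 + 4*i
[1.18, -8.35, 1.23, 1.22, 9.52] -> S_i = Random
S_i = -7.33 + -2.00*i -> [-7.33, -9.33, -11.33, -13.33, -15.33]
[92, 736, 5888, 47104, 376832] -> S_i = 92*8^i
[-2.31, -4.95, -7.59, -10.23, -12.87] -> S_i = -2.31 + -2.64*i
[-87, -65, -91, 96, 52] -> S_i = Random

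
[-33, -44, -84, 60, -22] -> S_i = Random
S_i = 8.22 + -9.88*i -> [8.22, -1.66, -11.54, -21.42, -31.3]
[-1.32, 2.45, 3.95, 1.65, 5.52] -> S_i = Random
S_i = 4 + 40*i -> [4, 44, 84, 124, 164]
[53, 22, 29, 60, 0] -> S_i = Random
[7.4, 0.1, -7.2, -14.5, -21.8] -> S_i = 7.40 + -7.30*i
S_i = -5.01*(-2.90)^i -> [-5.01, 14.53, -42.13, 122.19, -354.35]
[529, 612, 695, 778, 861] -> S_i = 529 + 83*i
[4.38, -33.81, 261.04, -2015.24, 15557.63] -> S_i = 4.38*(-7.72)^i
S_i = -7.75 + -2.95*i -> [-7.75, -10.7, -13.65, -16.6, -19.55]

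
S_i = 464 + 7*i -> [464, 471, 478, 485, 492]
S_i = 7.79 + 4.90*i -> [7.79, 12.69, 17.59, 22.49, 27.39]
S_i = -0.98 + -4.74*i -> [-0.98, -5.72, -10.46, -15.2, -19.94]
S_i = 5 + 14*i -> [5, 19, 33, 47, 61]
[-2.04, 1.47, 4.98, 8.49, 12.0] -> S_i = -2.04 + 3.51*i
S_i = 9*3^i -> [9, 27, 81, 243, 729]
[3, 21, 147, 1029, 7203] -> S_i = 3*7^i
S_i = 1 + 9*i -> [1, 10, 19, 28, 37]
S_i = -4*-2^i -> [-4, 8, -16, 32, -64]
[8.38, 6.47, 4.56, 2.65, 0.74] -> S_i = 8.38 + -1.91*i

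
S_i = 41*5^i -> [41, 205, 1025, 5125, 25625]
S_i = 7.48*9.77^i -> [7.48, 73.08, 713.99, 6975.66, 68152.2]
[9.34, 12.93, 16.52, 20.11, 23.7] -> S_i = 9.34 + 3.59*i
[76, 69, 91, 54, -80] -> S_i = Random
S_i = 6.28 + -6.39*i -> [6.28, -0.11, -6.5, -12.89, -19.28]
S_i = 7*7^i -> [7, 49, 343, 2401, 16807]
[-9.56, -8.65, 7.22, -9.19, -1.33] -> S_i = Random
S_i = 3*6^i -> [3, 18, 108, 648, 3888]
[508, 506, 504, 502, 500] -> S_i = 508 + -2*i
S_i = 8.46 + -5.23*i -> [8.46, 3.23, -2.0, -7.23, -12.46]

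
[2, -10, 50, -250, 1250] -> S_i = 2*-5^i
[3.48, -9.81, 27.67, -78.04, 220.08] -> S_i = 3.48*(-2.82)^i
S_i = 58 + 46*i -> [58, 104, 150, 196, 242]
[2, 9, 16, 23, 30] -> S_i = 2 + 7*i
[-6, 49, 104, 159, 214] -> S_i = -6 + 55*i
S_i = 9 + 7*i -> [9, 16, 23, 30, 37]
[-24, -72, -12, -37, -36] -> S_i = Random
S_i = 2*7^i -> [2, 14, 98, 686, 4802]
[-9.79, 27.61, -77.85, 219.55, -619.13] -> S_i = -9.79*(-2.82)^i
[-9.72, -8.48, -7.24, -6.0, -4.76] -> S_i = -9.72 + 1.24*i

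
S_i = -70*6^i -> [-70, -420, -2520, -15120, -90720]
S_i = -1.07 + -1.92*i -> [-1.07, -2.99, -4.91, -6.83, -8.75]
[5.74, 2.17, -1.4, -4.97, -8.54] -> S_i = 5.74 + -3.57*i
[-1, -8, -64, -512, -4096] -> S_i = -1*8^i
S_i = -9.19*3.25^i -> [-9.19, -29.87, -97.07, -315.48, -1025.3]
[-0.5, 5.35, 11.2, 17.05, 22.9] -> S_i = -0.50 + 5.85*i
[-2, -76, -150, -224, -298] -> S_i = -2 + -74*i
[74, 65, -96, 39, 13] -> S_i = Random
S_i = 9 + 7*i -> [9, 16, 23, 30, 37]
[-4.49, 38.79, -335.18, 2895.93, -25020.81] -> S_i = -4.49*(-8.64)^i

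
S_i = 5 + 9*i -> [5, 14, 23, 32, 41]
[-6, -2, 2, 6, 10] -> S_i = -6 + 4*i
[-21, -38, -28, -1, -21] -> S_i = Random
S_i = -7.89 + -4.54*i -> [-7.89, -12.43, -16.97, -21.51, -26.05]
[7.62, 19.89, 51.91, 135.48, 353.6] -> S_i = 7.62*2.61^i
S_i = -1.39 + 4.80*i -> [-1.39, 3.41, 8.21, 13.01, 17.81]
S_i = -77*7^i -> [-77, -539, -3773, -26411, -184877]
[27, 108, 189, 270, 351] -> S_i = 27 + 81*i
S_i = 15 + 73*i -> [15, 88, 161, 234, 307]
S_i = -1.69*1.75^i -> [-1.69, -2.96, -5.18, -9.06, -15.85]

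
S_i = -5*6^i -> [-5, -30, -180, -1080, -6480]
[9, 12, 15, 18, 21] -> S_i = 9 + 3*i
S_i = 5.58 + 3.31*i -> [5.58, 8.89, 12.2, 15.51, 18.82]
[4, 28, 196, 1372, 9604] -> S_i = 4*7^i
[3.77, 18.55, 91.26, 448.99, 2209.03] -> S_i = 3.77*4.92^i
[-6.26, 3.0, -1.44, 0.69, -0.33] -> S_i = -6.26*(-0.48)^i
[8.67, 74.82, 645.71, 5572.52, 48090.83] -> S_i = 8.67*8.63^i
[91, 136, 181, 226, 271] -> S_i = 91 + 45*i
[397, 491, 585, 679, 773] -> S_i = 397 + 94*i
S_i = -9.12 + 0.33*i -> [-9.12, -8.79, -8.46, -8.13, -7.8]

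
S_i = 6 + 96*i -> [6, 102, 198, 294, 390]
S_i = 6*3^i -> [6, 18, 54, 162, 486]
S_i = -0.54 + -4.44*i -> [-0.54, -4.98, -9.42, -13.86, -18.3]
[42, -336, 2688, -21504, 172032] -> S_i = 42*-8^i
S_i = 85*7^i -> [85, 595, 4165, 29155, 204085]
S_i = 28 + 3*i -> [28, 31, 34, 37, 40]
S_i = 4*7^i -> [4, 28, 196, 1372, 9604]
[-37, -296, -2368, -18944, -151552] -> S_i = -37*8^i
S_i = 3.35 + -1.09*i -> [3.35, 2.26, 1.17, 0.08, -1.01]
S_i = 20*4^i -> [20, 80, 320, 1280, 5120]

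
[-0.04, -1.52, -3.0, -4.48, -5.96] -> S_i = -0.04 + -1.48*i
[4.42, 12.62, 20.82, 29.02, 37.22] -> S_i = 4.42 + 8.20*i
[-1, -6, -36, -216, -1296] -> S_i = -1*6^i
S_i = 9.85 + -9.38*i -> [9.85, 0.47, -8.91, -18.29, -27.67]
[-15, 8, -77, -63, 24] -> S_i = Random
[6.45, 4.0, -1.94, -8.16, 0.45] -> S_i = Random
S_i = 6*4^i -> [6, 24, 96, 384, 1536]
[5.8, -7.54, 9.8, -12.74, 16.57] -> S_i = 5.80*(-1.30)^i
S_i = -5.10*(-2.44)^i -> [-5.1, 12.44, -30.36, 74.09, -180.77]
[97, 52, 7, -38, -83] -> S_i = 97 + -45*i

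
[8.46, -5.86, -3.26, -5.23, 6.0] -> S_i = Random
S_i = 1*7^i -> [1, 7, 49, 343, 2401]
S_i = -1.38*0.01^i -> [-1.38, -0.01, -0.0, -0.0, -0.0]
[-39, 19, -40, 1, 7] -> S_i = Random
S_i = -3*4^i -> [-3, -12, -48, -192, -768]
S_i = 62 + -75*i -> [62, -13, -88, -163, -238]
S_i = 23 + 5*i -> [23, 28, 33, 38, 43]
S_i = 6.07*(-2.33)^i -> [6.07, -14.14, 32.95, -76.78, 178.9]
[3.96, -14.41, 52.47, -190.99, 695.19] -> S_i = 3.96*(-3.64)^i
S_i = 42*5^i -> [42, 210, 1050, 5250, 26250]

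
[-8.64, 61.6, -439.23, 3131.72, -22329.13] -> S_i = -8.64*(-7.13)^i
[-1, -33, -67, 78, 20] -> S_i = Random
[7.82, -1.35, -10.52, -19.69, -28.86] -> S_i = 7.82 + -9.17*i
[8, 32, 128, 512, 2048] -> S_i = 8*4^i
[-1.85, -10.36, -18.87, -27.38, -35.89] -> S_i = -1.85 + -8.51*i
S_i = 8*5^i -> [8, 40, 200, 1000, 5000]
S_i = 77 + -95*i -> [77, -18, -113, -208, -303]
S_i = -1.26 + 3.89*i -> [-1.26, 2.63, 6.52, 10.41, 14.3]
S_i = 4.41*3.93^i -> [4.41, 17.33, 68.11, 267.68, 1051.98]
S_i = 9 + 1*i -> [9, 10, 11, 12, 13]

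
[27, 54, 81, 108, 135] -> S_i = 27 + 27*i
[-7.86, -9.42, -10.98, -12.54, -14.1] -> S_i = -7.86 + -1.56*i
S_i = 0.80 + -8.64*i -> [0.8, -7.84, -16.48, -25.12, -33.76]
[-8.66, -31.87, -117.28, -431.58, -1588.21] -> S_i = -8.66*3.68^i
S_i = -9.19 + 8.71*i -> [-9.19, -0.48, 8.23, 16.94, 25.65]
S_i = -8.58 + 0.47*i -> [-8.58, -8.11, -7.64, -7.17, -6.7]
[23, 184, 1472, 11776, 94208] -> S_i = 23*8^i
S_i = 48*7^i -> [48, 336, 2352, 16464, 115248]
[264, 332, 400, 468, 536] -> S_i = 264 + 68*i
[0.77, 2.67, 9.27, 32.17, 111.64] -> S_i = 0.77*3.47^i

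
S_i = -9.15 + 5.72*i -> [-9.15, -3.43, 2.29, 8.01, 13.73]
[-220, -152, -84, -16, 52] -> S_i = -220 + 68*i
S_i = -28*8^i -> [-28, -224, -1792, -14336, -114688]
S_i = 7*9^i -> [7, 63, 567, 5103, 45927]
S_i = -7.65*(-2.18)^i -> [-7.65, 16.68, -36.36, 79.26, -172.78]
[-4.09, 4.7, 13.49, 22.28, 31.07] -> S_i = -4.09 + 8.79*i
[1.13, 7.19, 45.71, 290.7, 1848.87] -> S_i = 1.13*6.36^i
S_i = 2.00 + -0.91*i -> [2.0, 1.09, 0.18, -0.73, -1.64]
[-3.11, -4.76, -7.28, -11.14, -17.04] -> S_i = -3.11*1.53^i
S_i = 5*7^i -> [5, 35, 245, 1715, 12005]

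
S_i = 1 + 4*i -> [1, 5, 9, 13, 17]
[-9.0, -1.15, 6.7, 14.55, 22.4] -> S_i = -9.00 + 7.85*i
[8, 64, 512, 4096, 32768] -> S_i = 8*8^i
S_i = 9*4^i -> [9, 36, 144, 576, 2304]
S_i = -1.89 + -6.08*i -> [-1.89, -7.97, -14.05, -20.13, -26.21]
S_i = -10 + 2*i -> [-10, -8, -6, -4, -2]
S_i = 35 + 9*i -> [35, 44, 53, 62, 71]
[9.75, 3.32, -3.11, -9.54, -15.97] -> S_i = 9.75 + -6.43*i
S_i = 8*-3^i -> [8, -24, 72, -216, 648]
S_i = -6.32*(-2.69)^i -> [-6.32, 17.0, -45.73, 123.02, -330.92]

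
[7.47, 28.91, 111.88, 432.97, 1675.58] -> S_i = 7.47*3.87^i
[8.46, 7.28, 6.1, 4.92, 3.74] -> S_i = 8.46 + -1.18*i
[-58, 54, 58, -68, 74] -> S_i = Random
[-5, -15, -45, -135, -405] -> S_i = -5*3^i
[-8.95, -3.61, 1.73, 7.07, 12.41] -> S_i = -8.95 + 5.34*i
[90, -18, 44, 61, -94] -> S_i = Random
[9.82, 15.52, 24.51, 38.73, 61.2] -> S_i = 9.82*1.58^i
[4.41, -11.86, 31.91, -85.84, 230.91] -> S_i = 4.41*(-2.69)^i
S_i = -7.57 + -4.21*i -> [-7.57, -11.78, -15.99, -20.2, -24.41]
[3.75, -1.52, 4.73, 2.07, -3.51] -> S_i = Random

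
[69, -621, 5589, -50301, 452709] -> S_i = 69*-9^i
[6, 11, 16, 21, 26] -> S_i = 6 + 5*i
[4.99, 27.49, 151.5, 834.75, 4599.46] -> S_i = 4.99*5.51^i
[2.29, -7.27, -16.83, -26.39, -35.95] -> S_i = 2.29 + -9.56*i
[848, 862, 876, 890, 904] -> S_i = 848 + 14*i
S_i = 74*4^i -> [74, 296, 1184, 4736, 18944]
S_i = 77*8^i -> [77, 616, 4928, 39424, 315392]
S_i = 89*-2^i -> [89, -178, 356, -712, 1424]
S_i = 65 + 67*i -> [65, 132, 199, 266, 333]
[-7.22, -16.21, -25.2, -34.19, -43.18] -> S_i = -7.22 + -8.99*i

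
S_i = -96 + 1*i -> [-96, -95, -94, -93, -92]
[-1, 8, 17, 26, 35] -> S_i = -1 + 9*i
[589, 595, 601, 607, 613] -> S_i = 589 + 6*i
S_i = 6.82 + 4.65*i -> [6.82, 11.47, 16.12, 20.77, 25.42]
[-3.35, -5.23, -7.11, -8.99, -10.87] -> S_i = -3.35 + -1.88*i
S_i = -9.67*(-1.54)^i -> [-9.67, 14.89, -22.93, 35.32, -54.39]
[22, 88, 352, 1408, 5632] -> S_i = 22*4^i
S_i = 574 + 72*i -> [574, 646, 718, 790, 862]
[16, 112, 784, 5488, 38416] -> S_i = 16*7^i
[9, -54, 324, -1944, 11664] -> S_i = 9*-6^i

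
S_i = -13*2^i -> [-13, -26, -52, -104, -208]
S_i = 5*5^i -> [5, 25, 125, 625, 3125]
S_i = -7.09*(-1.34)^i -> [-7.09, 9.5, -12.73, 17.06, -22.86]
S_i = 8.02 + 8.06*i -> [8.02, 16.08, 24.14, 32.2, 40.26]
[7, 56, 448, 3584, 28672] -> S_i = 7*8^i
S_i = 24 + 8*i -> [24, 32, 40, 48, 56]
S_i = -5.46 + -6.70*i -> [-5.46, -12.16, -18.86, -25.56, -32.26]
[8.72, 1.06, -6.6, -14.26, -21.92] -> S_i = 8.72 + -7.66*i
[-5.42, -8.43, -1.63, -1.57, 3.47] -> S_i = Random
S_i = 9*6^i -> [9, 54, 324, 1944, 11664]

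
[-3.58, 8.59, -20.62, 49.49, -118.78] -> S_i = -3.58*(-2.40)^i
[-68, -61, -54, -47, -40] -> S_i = -68 + 7*i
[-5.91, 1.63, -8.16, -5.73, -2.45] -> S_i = Random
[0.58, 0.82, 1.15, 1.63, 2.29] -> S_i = 0.58*1.41^i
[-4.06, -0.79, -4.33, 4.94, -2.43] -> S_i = Random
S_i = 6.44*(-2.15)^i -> [6.44, -13.85, 29.77, -64.0, 137.61]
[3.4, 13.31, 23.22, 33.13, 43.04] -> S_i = 3.40 + 9.91*i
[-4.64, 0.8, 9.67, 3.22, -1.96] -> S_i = Random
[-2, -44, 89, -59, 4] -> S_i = Random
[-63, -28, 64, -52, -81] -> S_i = Random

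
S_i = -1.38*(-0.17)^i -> [-1.38, 0.23, -0.04, 0.01, -0.0]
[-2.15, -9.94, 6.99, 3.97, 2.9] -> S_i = Random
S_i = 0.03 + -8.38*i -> [0.03, -8.35, -16.73, -25.11, -33.49]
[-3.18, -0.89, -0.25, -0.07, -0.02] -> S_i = -3.18*0.28^i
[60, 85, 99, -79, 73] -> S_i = Random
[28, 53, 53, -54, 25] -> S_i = Random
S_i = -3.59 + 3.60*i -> [-3.59, 0.01, 3.61, 7.21, 10.81]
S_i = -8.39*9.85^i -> [-8.39, -82.64, -814.02, -8018.08, -78978.14]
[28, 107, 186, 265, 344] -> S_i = 28 + 79*i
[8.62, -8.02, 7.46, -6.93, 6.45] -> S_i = 8.62*(-0.93)^i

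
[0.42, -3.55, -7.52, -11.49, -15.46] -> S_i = 0.42 + -3.97*i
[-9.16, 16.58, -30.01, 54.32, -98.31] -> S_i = -9.16*(-1.81)^i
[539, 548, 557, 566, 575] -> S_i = 539 + 9*i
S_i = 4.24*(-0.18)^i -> [4.24, -0.76, 0.14, -0.02, 0.0]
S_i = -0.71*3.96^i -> [-0.71, -2.81, -11.13, -44.09, -174.6]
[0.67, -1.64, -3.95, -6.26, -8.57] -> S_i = 0.67 + -2.31*i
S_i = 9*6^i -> [9, 54, 324, 1944, 11664]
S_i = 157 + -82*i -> [157, 75, -7, -89, -171]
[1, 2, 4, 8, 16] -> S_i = 1*2^i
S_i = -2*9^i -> [-2, -18, -162, -1458, -13122]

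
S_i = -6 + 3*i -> [-6, -3, 0, 3, 6]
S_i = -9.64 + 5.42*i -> [-9.64, -4.22, 1.2, 6.62, 12.04]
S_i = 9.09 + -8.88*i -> [9.09, 0.21, -8.67, -17.55, -26.43]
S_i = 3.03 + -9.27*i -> [3.03, -6.24, -15.51, -24.78, -34.05]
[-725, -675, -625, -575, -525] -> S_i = -725 + 50*i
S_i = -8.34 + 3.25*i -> [-8.34, -5.09, -1.84, 1.41, 4.66]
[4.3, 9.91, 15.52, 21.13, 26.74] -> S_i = 4.30 + 5.61*i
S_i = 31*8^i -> [31, 248, 1984, 15872, 126976]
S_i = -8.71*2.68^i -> [-8.71, -23.34, -62.56, -167.66, -449.32]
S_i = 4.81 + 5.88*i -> [4.81, 10.69, 16.57, 22.45, 28.33]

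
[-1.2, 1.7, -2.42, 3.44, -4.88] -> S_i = -1.20*(-1.42)^i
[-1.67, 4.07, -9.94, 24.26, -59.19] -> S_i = -1.67*(-2.44)^i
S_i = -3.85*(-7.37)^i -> [-3.85, 28.37, -209.12, 1541.21, -11358.75]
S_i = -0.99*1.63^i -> [-0.99, -1.61, -2.63, -4.29, -6.99]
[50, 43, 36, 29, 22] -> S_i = 50 + -7*i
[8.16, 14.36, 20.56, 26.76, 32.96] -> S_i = 8.16 + 6.20*i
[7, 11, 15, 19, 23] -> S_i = 7 + 4*i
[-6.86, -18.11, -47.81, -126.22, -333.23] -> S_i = -6.86*2.64^i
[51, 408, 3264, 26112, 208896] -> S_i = 51*8^i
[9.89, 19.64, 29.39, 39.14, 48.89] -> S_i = 9.89 + 9.75*i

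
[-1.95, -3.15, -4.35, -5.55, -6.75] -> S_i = -1.95 + -1.20*i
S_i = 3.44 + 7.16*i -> [3.44, 10.6, 17.76, 24.92, 32.08]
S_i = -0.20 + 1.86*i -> [-0.2, 1.66, 3.52, 5.38, 7.24]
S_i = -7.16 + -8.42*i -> [-7.16, -15.58, -24.0, -32.42, -40.84]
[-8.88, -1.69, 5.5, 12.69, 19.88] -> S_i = -8.88 + 7.19*i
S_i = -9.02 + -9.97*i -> [-9.02, -18.99, -28.96, -38.93, -48.9]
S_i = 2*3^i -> [2, 6, 18, 54, 162]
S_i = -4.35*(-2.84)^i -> [-4.35, 12.35, -35.09, 99.64, -282.98]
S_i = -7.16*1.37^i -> [-7.16, -9.81, -13.44, -18.41, -25.22]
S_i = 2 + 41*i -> [2, 43, 84, 125, 166]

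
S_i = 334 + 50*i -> [334, 384, 434, 484, 534]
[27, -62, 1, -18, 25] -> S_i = Random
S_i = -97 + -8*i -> [-97, -105, -113, -121, -129]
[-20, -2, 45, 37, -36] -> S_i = Random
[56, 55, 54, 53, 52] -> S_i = 56 + -1*i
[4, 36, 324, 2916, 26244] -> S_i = 4*9^i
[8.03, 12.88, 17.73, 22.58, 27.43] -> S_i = 8.03 + 4.85*i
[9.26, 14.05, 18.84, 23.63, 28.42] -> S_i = 9.26 + 4.79*i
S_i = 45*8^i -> [45, 360, 2880, 23040, 184320]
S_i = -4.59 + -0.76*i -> [-4.59, -5.35, -6.11, -6.87, -7.63]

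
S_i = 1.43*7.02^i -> [1.43, 10.04, 70.47, 494.71, 3472.84]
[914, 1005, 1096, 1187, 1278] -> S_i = 914 + 91*i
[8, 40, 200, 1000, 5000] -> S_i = 8*5^i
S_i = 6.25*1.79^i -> [6.25, 11.19, 20.03, 35.85, 64.16]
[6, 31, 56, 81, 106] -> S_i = 6 + 25*i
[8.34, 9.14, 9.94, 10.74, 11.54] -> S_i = 8.34 + 0.80*i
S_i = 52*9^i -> [52, 468, 4212, 37908, 341172]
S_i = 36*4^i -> [36, 144, 576, 2304, 9216]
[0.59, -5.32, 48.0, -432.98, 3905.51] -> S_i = 0.59*(-9.02)^i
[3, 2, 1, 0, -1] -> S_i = 3 + -1*i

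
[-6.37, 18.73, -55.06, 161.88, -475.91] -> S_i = -6.37*(-2.94)^i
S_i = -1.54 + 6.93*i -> [-1.54, 5.39, 12.32, 19.25, 26.18]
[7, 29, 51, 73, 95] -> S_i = 7 + 22*i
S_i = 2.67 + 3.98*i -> [2.67, 6.65, 10.63, 14.61, 18.59]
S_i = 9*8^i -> [9, 72, 576, 4608, 36864]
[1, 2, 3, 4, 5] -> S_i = 1 + 1*i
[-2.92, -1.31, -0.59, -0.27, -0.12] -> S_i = -2.92*0.45^i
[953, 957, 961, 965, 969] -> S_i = 953 + 4*i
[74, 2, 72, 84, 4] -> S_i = Random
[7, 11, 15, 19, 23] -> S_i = 7 + 4*i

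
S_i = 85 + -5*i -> [85, 80, 75, 70, 65]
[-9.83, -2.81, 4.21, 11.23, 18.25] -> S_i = -9.83 + 7.02*i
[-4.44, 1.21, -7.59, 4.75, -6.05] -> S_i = Random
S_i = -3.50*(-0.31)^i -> [-3.5, 1.08, -0.34, 0.1, -0.03]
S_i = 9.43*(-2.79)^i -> [9.43, -26.31, 73.4, -204.8, 571.38]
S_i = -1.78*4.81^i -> [-1.78, -8.56, -41.18, -198.09, -952.8]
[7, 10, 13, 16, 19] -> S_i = 7 + 3*i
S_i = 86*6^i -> [86, 516, 3096, 18576, 111456]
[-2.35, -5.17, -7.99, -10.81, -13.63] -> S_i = -2.35 + -2.82*i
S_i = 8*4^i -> [8, 32, 128, 512, 2048]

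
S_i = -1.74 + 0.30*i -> [-1.74, -1.44, -1.14, -0.84, -0.54]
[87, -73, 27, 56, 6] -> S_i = Random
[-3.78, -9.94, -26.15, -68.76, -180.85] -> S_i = -3.78*2.63^i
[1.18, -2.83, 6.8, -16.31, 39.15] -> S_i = 1.18*(-2.40)^i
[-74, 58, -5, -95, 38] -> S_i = Random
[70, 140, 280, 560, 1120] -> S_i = 70*2^i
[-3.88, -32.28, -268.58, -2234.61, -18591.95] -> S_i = -3.88*8.32^i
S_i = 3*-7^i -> [3, -21, 147, -1029, 7203]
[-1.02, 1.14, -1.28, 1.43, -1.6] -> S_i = -1.02*(-1.12)^i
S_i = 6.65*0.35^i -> [6.65, 2.33, 0.81, 0.29, 0.1]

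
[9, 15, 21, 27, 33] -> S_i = 9 + 6*i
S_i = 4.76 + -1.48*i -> [4.76, 3.28, 1.8, 0.32, -1.16]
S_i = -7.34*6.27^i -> [-7.34, -46.02, -288.56, -1809.25, -11344.0]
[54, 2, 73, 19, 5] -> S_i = Random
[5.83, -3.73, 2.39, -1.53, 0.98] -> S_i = 5.83*(-0.64)^i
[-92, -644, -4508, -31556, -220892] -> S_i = -92*7^i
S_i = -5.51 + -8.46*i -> [-5.51, -13.97, -22.43, -30.89, -39.35]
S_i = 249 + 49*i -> [249, 298, 347, 396, 445]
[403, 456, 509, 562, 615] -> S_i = 403 + 53*i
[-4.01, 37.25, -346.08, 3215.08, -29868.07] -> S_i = -4.01*(-9.29)^i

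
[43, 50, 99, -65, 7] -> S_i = Random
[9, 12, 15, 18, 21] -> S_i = 9 + 3*i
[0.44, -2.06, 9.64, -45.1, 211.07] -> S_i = 0.44*(-4.68)^i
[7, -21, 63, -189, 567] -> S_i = 7*-3^i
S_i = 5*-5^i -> [5, -25, 125, -625, 3125]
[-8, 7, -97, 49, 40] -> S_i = Random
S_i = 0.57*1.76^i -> [0.57, 1.0, 1.77, 3.11, 5.47]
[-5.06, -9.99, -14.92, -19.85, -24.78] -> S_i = -5.06 + -4.93*i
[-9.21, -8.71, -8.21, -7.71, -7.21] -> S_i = -9.21 + 0.50*i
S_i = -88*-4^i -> [-88, 352, -1408, 5632, -22528]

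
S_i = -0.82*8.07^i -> [-0.82, -6.62, -53.4, -430.96, -3477.83]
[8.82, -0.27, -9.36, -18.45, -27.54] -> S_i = 8.82 + -9.09*i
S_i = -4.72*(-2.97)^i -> [-4.72, 14.02, -41.63, 123.65, -367.26]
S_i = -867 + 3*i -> [-867, -864, -861, -858, -855]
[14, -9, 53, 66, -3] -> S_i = Random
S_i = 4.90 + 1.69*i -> [4.9, 6.59, 8.28, 9.97, 11.66]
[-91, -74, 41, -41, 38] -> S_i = Random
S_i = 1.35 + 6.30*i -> [1.35, 7.65, 13.95, 20.25, 26.55]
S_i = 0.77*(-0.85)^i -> [0.77, -0.65, 0.56, -0.47, 0.4]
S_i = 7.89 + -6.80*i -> [7.89, 1.09, -5.71, -12.51, -19.31]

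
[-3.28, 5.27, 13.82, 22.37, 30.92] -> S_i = -3.28 + 8.55*i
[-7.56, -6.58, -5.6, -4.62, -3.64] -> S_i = -7.56 + 0.98*i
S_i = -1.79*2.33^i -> [-1.79, -4.17, -9.72, -22.64, -52.76]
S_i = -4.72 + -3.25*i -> [-4.72, -7.97, -11.22, -14.47, -17.72]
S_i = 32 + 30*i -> [32, 62, 92, 122, 152]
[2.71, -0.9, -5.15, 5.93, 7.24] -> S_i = Random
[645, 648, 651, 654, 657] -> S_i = 645 + 3*i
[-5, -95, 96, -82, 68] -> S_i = Random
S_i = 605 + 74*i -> [605, 679, 753, 827, 901]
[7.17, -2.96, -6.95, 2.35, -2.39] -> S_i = Random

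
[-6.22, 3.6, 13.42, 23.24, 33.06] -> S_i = -6.22 + 9.82*i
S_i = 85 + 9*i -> [85, 94, 103, 112, 121]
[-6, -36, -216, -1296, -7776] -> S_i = -6*6^i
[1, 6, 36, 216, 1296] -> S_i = 1*6^i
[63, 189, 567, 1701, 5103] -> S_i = 63*3^i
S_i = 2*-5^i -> [2, -10, 50, -250, 1250]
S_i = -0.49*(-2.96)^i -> [-0.49, 1.45, -4.29, 12.71, -37.62]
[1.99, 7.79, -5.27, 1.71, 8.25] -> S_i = Random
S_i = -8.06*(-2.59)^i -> [-8.06, 20.88, -54.07, 140.03, -362.69]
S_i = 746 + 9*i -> [746, 755, 764, 773, 782]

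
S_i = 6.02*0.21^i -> [6.02, 1.26, 0.27, 0.06, 0.01]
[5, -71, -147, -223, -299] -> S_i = 5 + -76*i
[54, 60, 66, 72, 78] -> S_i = 54 + 6*i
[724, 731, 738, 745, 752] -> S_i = 724 + 7*i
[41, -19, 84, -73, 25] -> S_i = Random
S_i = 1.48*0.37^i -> [1.48, 0.55, 0.2, 0.07, 0.03]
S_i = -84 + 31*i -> [-84, -53, -22, 9, 40]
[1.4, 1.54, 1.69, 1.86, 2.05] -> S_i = 1.40*1.10^i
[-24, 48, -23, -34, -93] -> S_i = Random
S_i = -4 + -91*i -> [-4, -95, -186, -277, -368]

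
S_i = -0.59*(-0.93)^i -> [-0.59, 0.55, -0.51, 0.47, -0.44]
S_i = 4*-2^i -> [4, -8, 16, -32, 64]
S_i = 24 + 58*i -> [24, 82, 140, 198, 256]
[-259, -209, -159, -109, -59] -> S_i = -259 + 50*i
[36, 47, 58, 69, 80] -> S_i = 36 + 11*i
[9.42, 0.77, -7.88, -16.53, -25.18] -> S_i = 9.42 + -8.65*i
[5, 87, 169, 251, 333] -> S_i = 5 + 82*i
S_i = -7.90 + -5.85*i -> [-7.9, -13.75, -19.6, -25.45, -31.3]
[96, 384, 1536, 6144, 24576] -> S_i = 96*4^i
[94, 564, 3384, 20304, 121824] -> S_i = 94*6^i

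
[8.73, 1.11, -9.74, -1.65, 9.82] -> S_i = Random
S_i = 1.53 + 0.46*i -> [1.53, 1.99, 2.45, 2.91, 3.37]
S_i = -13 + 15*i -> [-13, 2, 17, 32, 47]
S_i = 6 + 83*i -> [6, 89, 172, 255, 338]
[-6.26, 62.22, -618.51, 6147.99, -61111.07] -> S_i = -6.26*(-9.94)^i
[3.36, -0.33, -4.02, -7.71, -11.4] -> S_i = 3.36 + -3.69*i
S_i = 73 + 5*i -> [73, 78, 83, 88, 93]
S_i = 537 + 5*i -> [537, 542, 547, 552, 557]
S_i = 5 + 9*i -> [5, 14, 23, 32, 41]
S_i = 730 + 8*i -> [730, 738, 746, 754, 762]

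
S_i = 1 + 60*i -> [1, 61, 121, 181, 241]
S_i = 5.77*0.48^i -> [5.77, 2.77, 1.33, 0.64, 0.31]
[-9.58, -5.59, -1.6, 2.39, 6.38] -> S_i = -9.58 + 3.99*i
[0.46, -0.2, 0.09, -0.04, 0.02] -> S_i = 0.46*(-0.43)^i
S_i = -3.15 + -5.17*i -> [-3.15, -8.32, -13.49, -18.66, -23.83]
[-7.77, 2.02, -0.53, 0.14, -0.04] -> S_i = -7.77*(-0.26)^i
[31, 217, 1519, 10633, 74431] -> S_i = 31*7^i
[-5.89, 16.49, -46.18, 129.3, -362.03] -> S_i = -5.89*(-2.80)^i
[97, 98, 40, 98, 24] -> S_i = Random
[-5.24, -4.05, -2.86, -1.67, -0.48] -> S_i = -5.24 + 1.19*i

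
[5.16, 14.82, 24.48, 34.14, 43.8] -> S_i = 5.16 + 9.66*i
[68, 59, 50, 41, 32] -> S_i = 68 + -9*i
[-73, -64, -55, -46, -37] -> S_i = -73 + 9*i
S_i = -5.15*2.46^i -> [-5.15, -12.67, -31.17, -76.67, -188.6]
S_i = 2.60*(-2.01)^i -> [2.6, -5.23, 10.5, -21.11, 42.44]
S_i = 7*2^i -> [7, 14, 28, 56, 112]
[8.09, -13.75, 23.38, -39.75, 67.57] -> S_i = 8.09*(-1.70)^i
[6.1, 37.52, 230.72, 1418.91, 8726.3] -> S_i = 6.10*6.15^i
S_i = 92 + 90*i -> [92, 182, 272, 362, 452]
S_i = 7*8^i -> [7, 56, 448, 3584, 28672]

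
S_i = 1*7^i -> [1, 7, 49, 343, 2401]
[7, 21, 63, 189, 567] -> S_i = 7*3^i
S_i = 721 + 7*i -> [721, 728, 735, 742, 749]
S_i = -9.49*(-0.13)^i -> [-9.49, 1.23, -0.16, 0.02, -0.0]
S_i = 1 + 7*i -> [1, 8, 15, 22, 29]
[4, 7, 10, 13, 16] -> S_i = 4 + 3*i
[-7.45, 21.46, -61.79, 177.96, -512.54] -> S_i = -7.45*(-2.88)^i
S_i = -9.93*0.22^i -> [-9.93, -2.18, -0.48, -0.11, -0.02]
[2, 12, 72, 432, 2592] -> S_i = 2*6^i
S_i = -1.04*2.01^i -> [-1.04, -2.09, -4.2, -8.45, -16.98]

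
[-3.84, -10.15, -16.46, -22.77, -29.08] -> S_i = -3.84 + -6.31*i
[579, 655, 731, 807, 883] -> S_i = 579 + 76*i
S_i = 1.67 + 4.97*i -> [1.67, 6.64, 11.61, 16.58, 21.55]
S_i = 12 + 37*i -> [12, 49, 86, 123, 160]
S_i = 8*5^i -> [8, 40, 200, 1000, 5000]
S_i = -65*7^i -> [-65, -455, -3185, -22295, -156065]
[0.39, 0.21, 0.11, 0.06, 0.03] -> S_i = 0.39*0.53^i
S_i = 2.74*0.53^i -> [2.74, 1.45, 0.77, 0.41, 0.22]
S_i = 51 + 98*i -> [51, 149, 247, 345, 443]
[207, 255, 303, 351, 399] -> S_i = 207 + 48*i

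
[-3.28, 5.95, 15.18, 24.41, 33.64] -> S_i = -3.28 + 9.23*i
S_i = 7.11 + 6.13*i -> [7.11, 13.24, 19.37, 25.5, 31.63]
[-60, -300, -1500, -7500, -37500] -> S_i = -60*5^i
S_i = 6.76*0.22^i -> [6.76, 1.49, 0.33, 0.07, 0.02]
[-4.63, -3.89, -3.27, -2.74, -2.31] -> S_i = -4.63*0.84^i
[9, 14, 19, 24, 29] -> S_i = 9 + 5*i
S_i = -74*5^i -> [-74, -370, -1850, -9250, -46250]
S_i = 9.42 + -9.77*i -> [9.42, -0.35, -10.12, -19.89, -29.66]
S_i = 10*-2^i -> [10, -20, 40, -80, 160]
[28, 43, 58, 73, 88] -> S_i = 28 + 15*i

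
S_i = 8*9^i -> [8, 72, 648, 5832, 52488]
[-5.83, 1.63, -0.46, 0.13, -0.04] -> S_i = -5.83*(-0.28)^i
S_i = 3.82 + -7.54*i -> [3.82, -3.72, -11.26, -18.8, -26.34]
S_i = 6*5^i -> [6, 30, 150, 750, 3750]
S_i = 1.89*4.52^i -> [1.89, 8.54, 38.61, 174.53, 788.89]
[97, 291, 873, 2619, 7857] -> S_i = 97*3^i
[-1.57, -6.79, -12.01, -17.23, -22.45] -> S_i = -1.57 + -5.22*i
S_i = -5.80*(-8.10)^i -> [-5.8, 46.98, -380.54, 3082.36, -24967.1]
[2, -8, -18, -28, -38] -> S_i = 2 + -10*i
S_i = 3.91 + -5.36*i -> [3.91, -1.45, -6.81, -12.17, -17.53]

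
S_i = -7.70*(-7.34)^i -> [-7.7, 56.52, -414.84, 3044.94, -22349.87]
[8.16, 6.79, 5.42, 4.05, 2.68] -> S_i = 8.16 + -1.37*i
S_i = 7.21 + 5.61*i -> [7.21, 12.82, 18.43, 24.04, 29.65]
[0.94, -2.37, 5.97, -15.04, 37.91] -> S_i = 0.94*(-2.52)^i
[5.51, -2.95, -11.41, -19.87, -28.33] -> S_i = 5.51 + -8.46*i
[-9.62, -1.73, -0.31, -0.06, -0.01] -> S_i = -9.62*0.18^i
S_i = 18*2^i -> [18, 36, 72, 144, 288]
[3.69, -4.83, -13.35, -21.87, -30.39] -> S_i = 3.69 + -8.52*i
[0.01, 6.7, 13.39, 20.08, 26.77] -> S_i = 0.01 + 6.69*i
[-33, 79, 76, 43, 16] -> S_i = Random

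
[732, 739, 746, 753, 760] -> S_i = 732 + 7*i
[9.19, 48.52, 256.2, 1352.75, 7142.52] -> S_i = 9.19*5.28^i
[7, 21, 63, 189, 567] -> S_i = 7*3^i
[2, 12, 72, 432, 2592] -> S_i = 2*6^i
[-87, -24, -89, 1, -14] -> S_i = Random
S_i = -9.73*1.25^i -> [-9.73, -12.16, -15.2, -19.0, -23.75]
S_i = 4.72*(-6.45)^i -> [4.72, -30.44, 196.36, -1266.55, 8169.22]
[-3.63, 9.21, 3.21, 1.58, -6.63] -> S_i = Random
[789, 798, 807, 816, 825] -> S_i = 789 + 9*i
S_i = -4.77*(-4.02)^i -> [-4.77, 19.18, -77.09, 309.88, -1245.73]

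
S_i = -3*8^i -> [-3, -24, -192, -1536, -12288]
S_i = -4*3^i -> [-4, -12, -36, -108, -324]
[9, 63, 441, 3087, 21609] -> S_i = 9*7^i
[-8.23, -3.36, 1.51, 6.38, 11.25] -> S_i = -8.23 + 4.87*i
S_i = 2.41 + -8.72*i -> [2.41, -6.31, -15.03, -23.75, -32.47]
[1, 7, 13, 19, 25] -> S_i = 1 + 6*i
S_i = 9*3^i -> [9, 27, 81, 243, 729]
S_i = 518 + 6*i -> [518, 524, 530, 536, 542]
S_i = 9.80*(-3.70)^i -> [9.8, -36.26, 134.16, -496.4, 1836.68]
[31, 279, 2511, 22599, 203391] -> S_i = 31*9^i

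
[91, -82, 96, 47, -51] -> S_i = Random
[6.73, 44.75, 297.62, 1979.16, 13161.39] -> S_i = 6.73*6.65^i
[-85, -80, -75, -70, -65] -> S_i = -85 + 5*i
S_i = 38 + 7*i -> [38, 45, 52, 59, 66]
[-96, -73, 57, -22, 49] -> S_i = Random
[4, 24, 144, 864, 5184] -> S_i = 4*6^i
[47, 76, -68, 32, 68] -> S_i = Random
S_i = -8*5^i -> [-8, -40, -200, -1000, -5000]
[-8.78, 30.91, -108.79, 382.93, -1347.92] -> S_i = -8.78*(-3.52)^i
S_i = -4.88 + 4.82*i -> [-4.88, -0.06, 4.76, 9.58, 14.4]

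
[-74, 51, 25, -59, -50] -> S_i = Random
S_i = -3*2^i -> [-3, -6, -12, -24, -48]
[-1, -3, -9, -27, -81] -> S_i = -1*3^i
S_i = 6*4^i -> [6, 24, 96, 384, 1536]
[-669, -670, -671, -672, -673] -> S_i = -669 + -1*i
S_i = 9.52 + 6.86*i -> [9.52, 16.38, 23.24, 30.1, 36.96]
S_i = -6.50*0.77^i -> [-6.5, -5.0, -3.85, -2.97, -2.28]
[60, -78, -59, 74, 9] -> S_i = Random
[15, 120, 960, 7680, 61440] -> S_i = 15*8^i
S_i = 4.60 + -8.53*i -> [4.6, -3.93, -12.46, -20.99, -29.52]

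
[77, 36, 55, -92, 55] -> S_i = Random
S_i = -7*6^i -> [-7, -42, -252, -1512, -9072]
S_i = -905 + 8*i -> [-905, -897, -889, -881, -873]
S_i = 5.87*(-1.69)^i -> [5.87, -9.92, 16.77, -28.33, 47.88]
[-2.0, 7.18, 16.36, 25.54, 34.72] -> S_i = -2.00 + 9.18*i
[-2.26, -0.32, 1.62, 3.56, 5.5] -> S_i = -2.26 + 1.94*i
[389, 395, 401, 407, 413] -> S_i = 389 + 6*i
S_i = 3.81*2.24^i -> [3.81, 8.53, 19.12, 42.82, 95.92]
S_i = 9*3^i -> [9, 27, 81, 243, 729]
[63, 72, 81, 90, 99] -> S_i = 63 + 9*i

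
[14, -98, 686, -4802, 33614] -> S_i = 14*-7^i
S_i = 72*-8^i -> [72, -576, 4608, -36864, 294912]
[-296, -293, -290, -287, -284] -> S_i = -296 + 3*i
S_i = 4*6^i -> [4, 24, 144, 864, 5184]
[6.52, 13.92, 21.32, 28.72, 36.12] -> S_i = 6.52 + 7.40*i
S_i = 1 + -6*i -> [1, -5, -11, -17, -23]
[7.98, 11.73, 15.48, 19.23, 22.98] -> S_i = 7.98 + 3.75*i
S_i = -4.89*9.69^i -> [-4.89, -47.38, -459.15, -4449.18, -43112.58]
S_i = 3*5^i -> [3, 15, 75, 375, 1875]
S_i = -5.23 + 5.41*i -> [-5.23, 0.18, 5.59, 11.0, 16.41]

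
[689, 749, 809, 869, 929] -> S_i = 689 + 60*i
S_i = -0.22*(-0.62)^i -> [-0.22, 0.14, -0.08, 0.05, -0.03]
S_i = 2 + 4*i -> [2, 6, 10, 14, 18]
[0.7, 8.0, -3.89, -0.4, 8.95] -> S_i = Random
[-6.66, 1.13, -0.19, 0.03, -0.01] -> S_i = -6.66*(-0.17)^i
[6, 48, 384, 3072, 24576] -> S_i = 6*8^i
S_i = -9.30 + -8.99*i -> [-9.3, -18.29, -27.28, -36.27, -45.26]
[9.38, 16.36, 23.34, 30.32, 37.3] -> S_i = 9.38 + 6.98*i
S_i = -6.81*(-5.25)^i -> [-6.81, 35.75, -187.7, 985.43, -5173.5]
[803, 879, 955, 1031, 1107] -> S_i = 803 + 76*i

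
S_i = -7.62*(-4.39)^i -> [-7.62, 33.45, -146.85, 644.69, -2830.17]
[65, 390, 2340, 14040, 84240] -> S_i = 65*6^i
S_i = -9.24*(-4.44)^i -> [-9.24, 41.03, -182.15, 808.76, -3590.9]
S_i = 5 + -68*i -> [5, -63, -131, -199, -267]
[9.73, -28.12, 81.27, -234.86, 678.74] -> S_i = 9.73*(-2.89)^i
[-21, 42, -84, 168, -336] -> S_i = -21*-2^i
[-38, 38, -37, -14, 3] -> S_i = Random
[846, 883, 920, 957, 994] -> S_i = 846 + 37*i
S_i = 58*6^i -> [58, 348, 2088, 12528, 75168]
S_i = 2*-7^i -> [2, -14, 98, -686, 4802]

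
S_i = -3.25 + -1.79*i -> [-3.25, -5.04, -6.83, -8.62, -10.41]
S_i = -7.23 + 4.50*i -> [-7.23, -2.73, 1.77, 6.27, 10.77]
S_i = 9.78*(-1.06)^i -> [9.78, -10.37, 10.99, -11.65, 12.35]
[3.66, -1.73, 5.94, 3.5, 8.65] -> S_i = Random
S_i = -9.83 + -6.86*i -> [-9.83, -16.69, -23.55, -30.41, -37.27]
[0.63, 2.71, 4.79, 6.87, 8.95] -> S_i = 0.63 + 2.08*i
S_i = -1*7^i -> [-1, -7, -49, -343, -2401]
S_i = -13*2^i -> [-13, -26, -52, -104, -208]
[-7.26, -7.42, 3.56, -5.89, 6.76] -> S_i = Random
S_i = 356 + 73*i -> [356, 429, 502, 575, 648]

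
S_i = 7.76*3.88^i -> [7.76, 30.11, 116.82, 453.27, 1758.69]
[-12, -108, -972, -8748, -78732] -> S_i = -12*9^i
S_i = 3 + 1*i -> [3, 4, 5, 6, 7]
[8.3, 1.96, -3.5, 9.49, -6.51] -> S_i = Random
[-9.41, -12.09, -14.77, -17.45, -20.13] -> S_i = -9.41 + -2.68*i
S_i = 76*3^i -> [76, 228, 684, 2052, 6156]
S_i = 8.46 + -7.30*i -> [8.46, 1.16, -6.14, -13.44, -20.74]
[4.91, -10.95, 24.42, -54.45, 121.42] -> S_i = 4.91*(-2.23)^i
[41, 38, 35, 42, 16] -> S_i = Random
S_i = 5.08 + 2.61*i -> [5.08, 7.69, 10.3, 12.91, 15.52]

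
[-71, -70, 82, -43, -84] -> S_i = Random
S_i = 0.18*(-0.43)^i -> [0.18, -0.08, 0.03, -0.01, 0.01]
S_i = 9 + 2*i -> [9, 11, 13, 15, 17]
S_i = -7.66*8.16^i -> [-7.66, -62.51, -510.05, -4161.97, -33961.7]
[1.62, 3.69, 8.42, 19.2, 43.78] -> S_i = 1.62*2.28^i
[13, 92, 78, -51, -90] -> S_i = Random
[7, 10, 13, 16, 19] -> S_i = 7 + 3*i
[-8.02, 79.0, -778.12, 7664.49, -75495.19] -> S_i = -8.02*(-9.85)^i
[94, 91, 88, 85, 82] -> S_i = 94 + -3*i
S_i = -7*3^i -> [-7, -21, -63, -189, -567]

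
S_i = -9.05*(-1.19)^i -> [-9.05, 10.77, -12.82, 15.25, -18.15]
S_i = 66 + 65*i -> [66, 131, 196, 261, 326]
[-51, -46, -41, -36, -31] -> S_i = -51 + 5*i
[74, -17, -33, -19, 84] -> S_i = Random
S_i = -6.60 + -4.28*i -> [-6.6, -10.88, -15.16, -19.44, -23.72]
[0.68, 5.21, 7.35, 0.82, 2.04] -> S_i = Random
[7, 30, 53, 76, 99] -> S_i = 7 + 23*i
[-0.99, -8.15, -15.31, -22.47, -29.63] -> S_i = -0.99 + -7.16*i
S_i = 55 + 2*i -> [55, 57, 59, 61, 63]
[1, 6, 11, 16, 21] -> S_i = 1 + 5*i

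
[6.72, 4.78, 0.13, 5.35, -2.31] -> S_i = Random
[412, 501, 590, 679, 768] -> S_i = 412 + 89*i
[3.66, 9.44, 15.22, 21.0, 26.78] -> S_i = 3.66 + 5.78*i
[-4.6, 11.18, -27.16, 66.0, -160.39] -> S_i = -4.60*(-2.43)^i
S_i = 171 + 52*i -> [171, 223, 275, 327, 379]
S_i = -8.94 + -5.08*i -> [-8.94, -14.02, -19.1, -24.18, -29.26]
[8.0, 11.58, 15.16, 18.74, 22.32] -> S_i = 8.00 + 3.58*i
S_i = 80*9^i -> [80, 720, 6480, 58320, 524880]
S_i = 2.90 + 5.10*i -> [2.9, 8.0, 13.1, 18.2, 23.3]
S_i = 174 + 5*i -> [174, 179, 184, 189, 194]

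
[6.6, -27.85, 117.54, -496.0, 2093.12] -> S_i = 6.60*(-4.22)^i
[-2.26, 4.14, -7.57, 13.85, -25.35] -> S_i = -2.26*(-1.83)^i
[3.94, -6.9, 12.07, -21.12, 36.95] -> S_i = 3.94*(-1.75)^i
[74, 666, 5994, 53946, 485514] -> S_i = 74*9^i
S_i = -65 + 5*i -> [-65, -60, -55, -50, -45]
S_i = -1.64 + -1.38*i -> [-1.64, -3.02, -4.4, -5.78, -7.16]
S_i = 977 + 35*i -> [977, 1012, 1047, 1082, 1117]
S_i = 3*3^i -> [3, 9, 27, 81, 243]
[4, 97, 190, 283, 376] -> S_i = 4 + 93*i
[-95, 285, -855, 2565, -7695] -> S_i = -95*-3^i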